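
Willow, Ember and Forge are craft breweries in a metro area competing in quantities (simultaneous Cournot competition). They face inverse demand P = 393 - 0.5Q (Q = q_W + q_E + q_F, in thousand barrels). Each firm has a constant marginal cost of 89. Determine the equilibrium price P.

165

A representative firm's profit is π_i = q_i(393 - 0.5Q) - 89q_i.
First-order condition (treating rivals' output as given): 304 - q_i - (1/2)·Σ_{j≠i} q_j = 0.
By symmetry each firm produces the same amount; substituting Σ_{j≠i} q_j = 2q_i yields q_i = 304/2 = 152.
Total output Q = 456, so price P = 393 - (1/2)·456 = 165.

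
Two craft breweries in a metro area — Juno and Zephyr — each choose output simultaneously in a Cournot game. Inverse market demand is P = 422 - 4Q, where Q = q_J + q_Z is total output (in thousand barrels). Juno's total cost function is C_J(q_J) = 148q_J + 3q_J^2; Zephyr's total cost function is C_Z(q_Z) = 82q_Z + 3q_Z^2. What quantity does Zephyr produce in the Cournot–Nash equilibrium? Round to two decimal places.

Juno's profit: π_J = (422 - 4Q)q_J - (148q_J + 3q_J²). Setting ∂π_J/∂q_J = 0: 274 - 14q_J - 4(q_Z) = 0.
Zephyr's profit: π_Z = (422 - 4Q)q_Z - (82q_Z + 3q_Z²). Setting ∂π_Z/∂q_Z = 0: 340 - 14q_Z - 4(q_J) = 0.
So q_J = (274 - 4q_Z)/14 and q_Z = (340 - 4q_J)/14.
Solving the pair: q_J = 619/45, q_Z = 916/45.

20.36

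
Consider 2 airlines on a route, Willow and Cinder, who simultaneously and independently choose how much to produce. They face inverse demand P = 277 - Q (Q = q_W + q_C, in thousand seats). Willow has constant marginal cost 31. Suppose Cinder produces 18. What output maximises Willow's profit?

With the rival's output fixed at 18, Willow's profit is π_W = (277 - 18 - q_W)q_W - (31q_W) = (259 - q_W)q_W - (31q_W).
∂π_W/∂q_W = 228 - 2q_W = 0, so q_W = 114.

114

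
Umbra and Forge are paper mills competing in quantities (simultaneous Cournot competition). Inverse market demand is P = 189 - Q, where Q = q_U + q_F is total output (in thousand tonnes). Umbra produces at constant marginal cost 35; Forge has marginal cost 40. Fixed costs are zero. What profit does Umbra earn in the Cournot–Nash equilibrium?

Umbra's profit: π_U = (189 - Q)q_U - (35q_U). Setting ∂π_U/∂q_U = 0: 154 - 2q_U - (q_F) = 0.
Forge's profit: π_F = (189 - Q)q_F - (40q_F). Setting ∂π_F/∂q_F = 0: 149 - 2q_F - (q_U) = 0.
So q_U = (154 - q_F)/2 and q_F = (149 - q_U)/2.
Solving the pair: q_U = 53, q_F = 48.
Price P = 189 - 101 = 88.
Umbra's profit: (88 - 35)·53 = 2809.

2809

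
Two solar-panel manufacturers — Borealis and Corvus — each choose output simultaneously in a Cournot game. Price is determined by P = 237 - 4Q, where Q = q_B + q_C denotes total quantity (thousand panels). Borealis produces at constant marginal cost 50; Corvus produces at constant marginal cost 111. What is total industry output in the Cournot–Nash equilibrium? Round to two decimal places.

Borealis's profit: π_B = (237 - 4Q)q_B - (50q_B). Setting ∂π_B/∂q_B = 0: 187 - 8q_B - 4(q_C) = 0.
Corvus's first-order condition: 126 - 8q_C - 4(q_B) = 0.
So q_B = (187 - 4q_C)/8 and q_C = (126 - 4q_B)/8.
Substituting one into the other gives q_B = 62/3 and q_C = 65/12.
Total output Q = 62/3 + 65/12 = 313/12.

26.08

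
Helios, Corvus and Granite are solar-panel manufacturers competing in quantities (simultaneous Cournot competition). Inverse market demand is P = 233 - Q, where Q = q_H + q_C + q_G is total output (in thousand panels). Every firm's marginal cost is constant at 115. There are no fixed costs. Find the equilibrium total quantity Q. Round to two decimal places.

Each firm earns π_i = (233 - Q)q_i - 115q_i.
Setting ∂π_i/∂q_i = 0 with rivals' quantities fixed: 118 - 2q_i - Σ_{j≠i} q_j = 0.
With identical firms every q_j equals q_i, so Σ_{j≠i} q_j = 2q_i and 118 = 4q_i, giving q_i = 59/2.
Total output Q = 59/2 + 59/2 + 59/2 = 177/2.

88.50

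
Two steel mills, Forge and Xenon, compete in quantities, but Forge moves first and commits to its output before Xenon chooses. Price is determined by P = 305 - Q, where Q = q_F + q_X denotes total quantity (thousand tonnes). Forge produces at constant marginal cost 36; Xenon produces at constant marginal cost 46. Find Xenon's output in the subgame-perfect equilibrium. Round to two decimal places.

59.75

Solve by backward induction. Given q_F, the follower Xenon maximises π_X = (305 - q_F - q_X)q_X - 46q_X.
Setting the follower's marginal profit to zero, 259 - q_F - 2q_X = 0, i.e. q_X = (259 - q_F)/2.
The leader anticipates this reaction. Substituting into P = 305 - Q gives P = 351/2 - (1/2)q_F, so π_F = (351/2 - (1/2)q_F)q_F - 36q_F.
The leader's first-order condition 279/2 - q_F = 0 yields q_F = 279/2.
Then q_X = (259 - 279/2)/2 = 239/4.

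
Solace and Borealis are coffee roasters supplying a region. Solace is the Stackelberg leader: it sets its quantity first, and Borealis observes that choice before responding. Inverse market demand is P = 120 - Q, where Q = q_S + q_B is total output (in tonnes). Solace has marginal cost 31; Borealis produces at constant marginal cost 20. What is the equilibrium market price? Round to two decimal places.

50.50

The follower Borealis best-responds to any q_S: π_B = (120 - Q)q_B - 20q_B.
∂π_B/∂q_B = 100 - q_S - 2q_B = 0 gives the reaction function q_B = (100 - q_S)/2.
The leader anticipates this reaction. Substituting into P = 120 - Q gives P = 70 - (1/2)q_S, so π_S = (70 - (1/2)q_S)q_S - 31q_S.
Leader FOC: 39 - q_S = 0, so q_S = 39.
Then q_B = (100 - 39)/2 = 61/2.
Total output Q = 139/2, so price P = 120 - 139/2 = 101/2.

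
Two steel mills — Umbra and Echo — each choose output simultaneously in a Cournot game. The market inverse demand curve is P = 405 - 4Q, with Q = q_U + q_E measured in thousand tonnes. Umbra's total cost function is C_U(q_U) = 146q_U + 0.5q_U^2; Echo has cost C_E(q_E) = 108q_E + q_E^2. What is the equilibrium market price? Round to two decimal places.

240.73

Umbra's profit: π_U = (405 - 4Q)q_U - (146q_U + (1/2)q_U²). Setting ∂π_U/∂q_U = 0: 259 - 9q_U - 4(q_E) = 0.
Echo's profit: π_E = (405 - 4Q)q_E - (108q_E + q_E²). Setting ∂π_E/∂q_E = 0: 297 - 10q_E - 4(q_U) = 0.
Best responses: q_U = (259 - 4q_E)/9, q_E = (297 - 4q_U)/10.
Substituting one into the other gives q_U = 701/37 and q_E = 1637/74.
Total output Q = 41.0676, so price P = 405 - 4·41.0676 = 240.7297.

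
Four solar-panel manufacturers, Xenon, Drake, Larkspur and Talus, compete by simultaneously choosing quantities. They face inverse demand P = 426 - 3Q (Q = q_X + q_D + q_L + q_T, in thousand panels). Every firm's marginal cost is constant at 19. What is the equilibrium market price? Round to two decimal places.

Each firm earns π_i = (426 - 3Q)q_i - 19q_i.
First-order condition (treating rivals' output as given): 407 - 6q_i - 3·Σ_{j≠i} q_j = 0.
By symmetry each firm produces the same amount; substituting Σ_{j≠i} q_j = 3q_i yields q_i = 407/15.
Total output Q = 1628/15, so price P = 426 - 3·(1628/15) = 502/5.

100.40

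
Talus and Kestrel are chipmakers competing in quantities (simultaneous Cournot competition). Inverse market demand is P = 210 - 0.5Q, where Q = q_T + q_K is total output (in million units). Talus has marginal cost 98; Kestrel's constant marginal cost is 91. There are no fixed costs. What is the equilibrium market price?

133

Talus's profit: π_T = (210 - 0.5Q)q_T - (98q_T). Setting ∂π_T/∂q_T = 0: 112 - q_T - (1/2)(q_K) = 0.
Kestrel's profit: π_K = (210 - 0.5Q)q_K - (91q_K). Setting ∂π_K/∂q_K = 0: 119 - q_K - (1/2)(q_T) = 0.
Best responses: q_T = (112 - (1/2)q_K), q_K = (119 - (1/2)q_T).
Solving the pair: q_T = 70, q_K = 84.
Total output Q = 154, so price P = 210 - (1/2)·154 = 133.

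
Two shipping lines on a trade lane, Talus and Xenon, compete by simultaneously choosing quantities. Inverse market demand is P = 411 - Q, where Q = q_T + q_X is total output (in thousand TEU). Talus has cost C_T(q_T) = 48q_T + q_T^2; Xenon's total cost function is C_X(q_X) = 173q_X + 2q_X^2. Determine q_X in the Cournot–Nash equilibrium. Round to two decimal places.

Talus's profit: π_T = (411 - Q)q_T - (48q_T + q_T²). Setting ∂π_T/∂q_T = 0: 363 - 4q_T - (q_X) = 0.
Xenon's first-order condition: 238 - 6q_X - (q_T) = 0.
Rearranging gives the reaction functions q_T = (363 - q_X)/4 and q_X = (238 - q_T)/6.
Substituting one into the other gives q_T = 1940/23 and q_X = 589/23.

25.61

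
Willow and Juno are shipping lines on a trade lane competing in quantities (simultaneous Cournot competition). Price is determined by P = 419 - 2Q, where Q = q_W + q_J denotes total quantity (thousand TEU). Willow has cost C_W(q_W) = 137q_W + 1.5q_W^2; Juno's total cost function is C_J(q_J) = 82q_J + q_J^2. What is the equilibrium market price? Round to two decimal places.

Willow's profit: π_W = (419 - 2Q)q_W - (137q_W + (3/2)q_W²). Setting ∂π_W/∂q_W = 0: 282 - 7q_W - 2(q_J) = 0.
Juno's first-order condition: 337 - 6q_J - 2(q_W) = 0.
Best responses: q_W = (282 - 2q_J)/7, q_J = (337 - 2q_W)/6.
Solving the pair: q_W = 509/19, q_J = 1795/38.
Total output Q = 74.0263, so price P = 419 - 2·74.0263 = 270.9474.

270.95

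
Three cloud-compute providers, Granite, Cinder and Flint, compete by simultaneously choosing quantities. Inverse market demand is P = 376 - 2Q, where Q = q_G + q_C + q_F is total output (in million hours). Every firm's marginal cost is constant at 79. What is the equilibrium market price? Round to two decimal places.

153.25

A representative firm's profit is π_i = q_i(376 - 2Q) - 79q_i.
First-order condition (treating rivals' output as given): 297 - 4q_i - 2·Σ_{j≠i} q_j = 0.
With identical firms every q_j equals q_i, so Σ_{j≠i} q_j = 2q_i and 297 = 8q_i, giving q_i = 297/8.
Total output Q = 891/8, so price P = 376 - 2·(891/8) = 613/4.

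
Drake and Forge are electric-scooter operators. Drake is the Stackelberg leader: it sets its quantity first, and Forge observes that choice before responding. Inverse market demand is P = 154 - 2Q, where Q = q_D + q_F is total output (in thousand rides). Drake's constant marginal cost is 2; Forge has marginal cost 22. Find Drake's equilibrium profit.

The follower Forge best-responds to any q_D: π_F = (154 - 2Q)q_F - 22q_F.
∂π_F/∂q_F = 132 - 2q_D - 4q_F = 0 gives the reaction function q_F = (132 - 2q_D)/4.
Drake substitutes q_F(q_D) into its own profit: π_D = q_D(154 - 2q_D - (132 - 2q_D)/2) - 2q_D = (88 - q_D)q_D - 2q_D.
Maximising: ∂π_D/∂q_D = 86 - 2q_D = 0, giving q_D = 43.
Then q_F = (132 - 2·43)/4 = 23/2.
Price P = 154 - 2·(109/2) = 45.
Drake's profit: (45 - 2)·43 = 1849.

1849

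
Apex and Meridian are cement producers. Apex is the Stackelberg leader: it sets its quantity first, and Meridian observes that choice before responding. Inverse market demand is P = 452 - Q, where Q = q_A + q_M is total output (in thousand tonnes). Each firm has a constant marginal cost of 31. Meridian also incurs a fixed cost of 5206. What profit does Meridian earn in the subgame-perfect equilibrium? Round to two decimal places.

The follower Meridian best-responds to any q_A: π_M = (452 - Q)q_M - 31q_M.
Setting the follower's marginal profit to zero, 421 - q_A - 2q_M = 0, i.e. q_M = (421 - q_A)/2.
Apex substitutes q_M(q_A) into its own profit: π_A = q_A(452 - q_A - (421 - q_A)/2) - 31q_A = (483/2 - (1/2)q_A)q_A - 31q_A.
The leader's first-order condition 421/2 - q_A = 0 yields q_A = 421/2.
Then q_M = (421 - 421/2)/2 = 421/4.
Price P = 452 - 1263/4 = 545/4.
Meridian's profit: (545/4 - 31)·(421/4) - 5206 = 5871.5625.

5871.56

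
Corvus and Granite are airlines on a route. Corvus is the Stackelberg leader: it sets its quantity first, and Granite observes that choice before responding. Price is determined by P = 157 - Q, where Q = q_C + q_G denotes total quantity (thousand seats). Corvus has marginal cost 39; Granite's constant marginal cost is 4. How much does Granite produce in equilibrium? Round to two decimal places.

55.75

The follower Granite best-responds to any q_C: π_G = (157 - Q)q_G - 4q_G.
Setting the follower's marginal profit to zero, 153 - q_C - 2q_G = 0, i.e. q_G = (153 - q_C)/2.
Corvus substitutes q_G(q_C) into its own profit: π_C = q_C(157 - q_C - (153 - q_C)/2) - 39q_C = (161/2 - (1/2)q_C)q_C - 39q_C.
Maximising: ∂π_C/∂q_C = 83/2 - q_C = 0, giving q_C = 83/2.
Then q_G = (153 - 83/2)/2 = 223/4.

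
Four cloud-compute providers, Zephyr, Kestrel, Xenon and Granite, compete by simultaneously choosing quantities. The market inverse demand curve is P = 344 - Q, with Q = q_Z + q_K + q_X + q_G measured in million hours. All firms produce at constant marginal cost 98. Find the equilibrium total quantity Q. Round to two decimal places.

A representative firm's profit is π_i = q_i(344 - Q) - 98q_i.
Setting ∂π_i/∂q_i = 0 with rivals' quantities fixed: 246 - 2q_i - Σ_{j≠i} q_j = 0.
By symmetry each firm produces the same amount; substituting Σ_{j≠i} q_j = 3q_i yields q_i = 246/5.
Total output Q = 246/5 + 246/5 + 246/5 + 246/5 = 984/5.

196.80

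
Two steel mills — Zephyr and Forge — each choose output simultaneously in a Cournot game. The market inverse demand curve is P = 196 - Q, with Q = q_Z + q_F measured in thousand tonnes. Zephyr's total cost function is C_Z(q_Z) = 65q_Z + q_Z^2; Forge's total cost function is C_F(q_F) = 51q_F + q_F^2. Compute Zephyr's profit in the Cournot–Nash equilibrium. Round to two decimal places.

1276.81

Zephyr's profit: π_Z = (196 - Q)q_Z - (65q_Z + q_Z²). Setting ∂π_Z/∂q_Z = 0: 131 - 4q_Z - (q_F) = 0.
Forge's profit: π_F = (196 - Q)q_F - (51q_F + q_F²). Setting ∂π_F/∂q_F = 0: 145 - 4q_F - (q_Z) = 0.
So q_Z = (131 - q_F)/4 and q_F = (145 - q_Z)/4.
Solving the pair: q_Z = 379/15, q_F = 449/15.
Price P = 196 - 276/5 = 704/5.
Zephyr's profit: (704/5)·(379/15) - 65·(379/15) - (379/15)² = 1276.8089.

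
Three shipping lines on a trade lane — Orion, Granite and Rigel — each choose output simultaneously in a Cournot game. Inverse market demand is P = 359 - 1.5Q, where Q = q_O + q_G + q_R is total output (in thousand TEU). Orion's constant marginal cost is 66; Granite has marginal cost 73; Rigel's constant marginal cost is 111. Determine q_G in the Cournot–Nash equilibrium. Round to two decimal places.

52.83

Orion's profit: π_O = (359 - 1.5Q)q_O - (66q_O). Setting ∂π_O/∂q_O = 0: 293 - 3q_O - (3/2)(q_G + q_R) = 0.
Granite's first-order condition: 286 - 3q_G - (3/2)(q_O + q_R) = 0.
Rigel's profit: π_R = (359 - 1.5Q)q_R - (111q_R). Setting ∂π_R/∂q_R = 0: 248 - 3q_R - (3/2)(q_O + q_G) = 0.
Adding the 3 first-order conditions: 827 − 6Q = 0, so Q = 827/6.
Back-substituting: q_O = (293 − 827/4)/(3/2) = 115/2, q_G = (286 − 827/4)/(3/2) = 317/6, q_R = (248 − 827/4)/(3/2) = 55/2.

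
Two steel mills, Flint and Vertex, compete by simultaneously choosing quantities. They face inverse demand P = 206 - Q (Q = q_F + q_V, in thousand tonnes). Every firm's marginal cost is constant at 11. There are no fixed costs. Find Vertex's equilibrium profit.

4225

Each firm earns π_i = (206 - Q)q_i - 11q_i.
Setting ∂π_i/∂q_i = 0 with rivals' quantities fixed: 195 - 2q_i - q_j = 0.
By symmetry each firm produces the same amount; substituting q_j = q_i yields q_i = 195/3 = 65.
Price P = 206 - 130 = 76.
Vertex's profit: (76 - 11)·65 = 4225.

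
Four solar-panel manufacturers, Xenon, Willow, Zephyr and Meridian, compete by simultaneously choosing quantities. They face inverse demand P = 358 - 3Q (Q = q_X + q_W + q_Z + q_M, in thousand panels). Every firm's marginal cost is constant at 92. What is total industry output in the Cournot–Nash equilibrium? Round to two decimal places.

A representative firm's profit is π_i = q_i(358 - 3Q) - 92q_i.
Setting ∂π_i/∂q_i = 0 with rivals' quantities fixed: 266 - 6q_i - 3·Σ_{j≠i} q_j = 0.
By symmetry each firm produces the same amount; substituting Σ_{j≠i} q_j = 3q_i yields q_i = 266/15.
Total output Q = 266/15 + 266/15 + 266/15 + 266/15 = 1064/15.

70.93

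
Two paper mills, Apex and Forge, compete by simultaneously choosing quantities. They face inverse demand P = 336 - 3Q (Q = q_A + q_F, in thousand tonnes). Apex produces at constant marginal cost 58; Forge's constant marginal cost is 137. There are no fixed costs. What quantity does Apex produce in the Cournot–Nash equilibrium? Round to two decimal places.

Apex's profit: π_A = (336 - 3Q)q_A - (58q_A). Setting ∂π_A/∂q_A = 0: 278 - 6q_A - 3(q_F) = 0.
Forge's first-order condition: 199 - 6q_F - 3(q_A) = 0.
Rearranging gives the reaction functions q_A = (278 - 3q_F)/6 and q_F = (199 - 3q_A)/6.
Substituting one into the other gives q_A = 119/3 and q_F = 40/3.

39.67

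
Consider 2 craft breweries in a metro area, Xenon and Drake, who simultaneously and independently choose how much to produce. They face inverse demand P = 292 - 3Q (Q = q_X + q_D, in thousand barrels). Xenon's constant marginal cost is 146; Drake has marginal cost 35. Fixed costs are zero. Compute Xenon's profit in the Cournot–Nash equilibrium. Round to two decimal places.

Xenon's profit: π_X = (292 - 3Q)q_X - (146q_X). Setting ∂π_X/∂q_X = 0: 146 - 6q_X - 3(q_D) = 0.
Drake's profit: π_D = (292 - 3Q)q_D - (35q_D). Setting ∂π_D/∂q_D = 0: 257 - 6q_D - 3(q_X) = 0.
Best responses: q_X = (146 - 3q_D)/6, q_D = (257 - 3q_X)/6.
Solving the pair: q_X = 35/9, q_D = 368/9.
Price P = 292 - 3·(403/9) = 473/3.
Xenon's profit: (473/3 - 146)·(35/9) = 1225/27.

45.37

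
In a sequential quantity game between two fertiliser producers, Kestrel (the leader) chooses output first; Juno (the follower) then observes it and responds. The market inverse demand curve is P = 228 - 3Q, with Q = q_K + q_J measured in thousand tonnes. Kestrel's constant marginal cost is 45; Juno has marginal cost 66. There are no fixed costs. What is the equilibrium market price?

96

Solve by backward induction. Given q_K, the follower Juno maximises π_J = (228 - 3q_K - 3q_J)q_J - 66q_J.
Setting the follower's marginal profit to zero, 162 - 3q_K - 6q_J = 0, i.e. q_J = (162 - 3q_K)/6.
Kestrel substitutes q_J(q_K) into its own profit: π_K = q_K(228 - 3q_K - (162 - 3q_K)/2) - 45q_K = (147 - (3/2)q_K)q_K - 45q_K.
Leader FOC: 102 - 3q_K = 0, so q_K = 34.
Then q_J = (162 - 3·34)/6 = 10.
Total output Q = 44, so price P = 228 - 3·44 = 96.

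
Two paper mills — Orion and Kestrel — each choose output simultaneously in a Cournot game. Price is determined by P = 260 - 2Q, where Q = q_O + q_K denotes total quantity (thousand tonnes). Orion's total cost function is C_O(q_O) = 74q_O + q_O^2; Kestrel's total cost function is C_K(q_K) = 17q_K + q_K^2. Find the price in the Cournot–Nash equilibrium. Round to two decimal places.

152.75

Orion's profit: π_O = (260 - 2Q)q_O - (74q_O + q_O²). Setting ∂π_O/∂q_O = 0: 186 - 6q_O - 2(q_K) = 0.
Kestrel's first-order condition: 243 - 6q_K - 2(q_O) = 0.
Rearranging gives the reaction functions q_O = (186 - 2q_K)/6 and q_K = (243 - 2q_O)/6.
Substituting one into the other gives q_O = 315/16 and q_K = 543/16.
Total output Q = 429/8, so price P = 260 - 2·(429/8) = 611/4.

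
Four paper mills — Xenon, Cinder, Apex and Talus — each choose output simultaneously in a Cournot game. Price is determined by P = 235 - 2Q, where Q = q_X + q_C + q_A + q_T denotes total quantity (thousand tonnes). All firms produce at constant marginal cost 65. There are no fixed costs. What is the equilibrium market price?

99

A representative firm's profit is π_i = q_i(235 - 2Q) - 65q_i.
First-order condition (treating rivals' output as given): 170 - 4q_i - 2·Σ_{j≠i} q_j = 0.
By symmetry each firm produces the same amount; substituting Σ_{j≠i} q_j = 3q_i yields q_i = 170/10 = 17.
Total output Q = 68, so price P = 235 - 2·68 = 99.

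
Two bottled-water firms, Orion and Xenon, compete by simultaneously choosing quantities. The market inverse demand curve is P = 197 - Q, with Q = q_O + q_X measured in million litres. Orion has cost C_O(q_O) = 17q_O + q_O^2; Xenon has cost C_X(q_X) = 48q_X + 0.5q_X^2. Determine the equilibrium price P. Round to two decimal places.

Orion's profit: π_O = (197 - Q)q_O - (17q_O + q_O²). Setting ∂π_O/∂q_O = 0: 180 - 4q_O - (q_X) = 0.
Xenon's profit: π_X = (197 - Q)q_X - (48q_X + (1/2)q_X²). Setting ∂π_X/∂q_X = 0: 149 - 3q_X - (q_O) = 0.
So q_O = (180 - q_X)/4 and q_X = (149 - q_O)/3.
Solving the pair: q_O = 391/11, q_X = 416/11.
Total output Q = 807/11, so price P = 197 - 807/11 = 1360/11.

123.64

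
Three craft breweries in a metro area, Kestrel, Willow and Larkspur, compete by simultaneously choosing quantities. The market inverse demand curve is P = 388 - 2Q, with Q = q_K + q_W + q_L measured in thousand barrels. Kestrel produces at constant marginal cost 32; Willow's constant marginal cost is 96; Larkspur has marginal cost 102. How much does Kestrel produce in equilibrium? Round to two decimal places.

61.25

Kestrel's profit: π_K = (388 - 2Q)q_K - (32q_K). Setting ∂π_K/∂q_K = 0: 356 - 4q_K - 2(q_W + q_L) = 0.
Willow's profit: π_W = (388 - 2Q)q_W - (96q_W). Setting ∂π_W/∂q_W = 0: 292 - 4q_W - 2(q_K + q_L) = 0.
Larkspur's first-order condition: 286 - 4q_L - 2(q_K + q_W) = 0.
Adding the 3 conditions: 934 − 4Q − 4Q = 0, i.e. Q = 467/4.
Back-substituting: q_K = (356 − 467/2)/2 = 245/4, q_W = (292 − 467/2)/2 = 117/4, q_L = (286 − 467/2)/2 = 105/4.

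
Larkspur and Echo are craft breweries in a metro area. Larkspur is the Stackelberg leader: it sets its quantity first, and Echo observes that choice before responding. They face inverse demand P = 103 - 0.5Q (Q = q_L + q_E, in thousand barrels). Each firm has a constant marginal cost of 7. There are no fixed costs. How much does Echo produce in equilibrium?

Solve by backward induction. Given q_L, the follower Echo maximises π_E = (103 - (1/2)q_L - (1/2)q_E)q_E - 7q_E.
∂π_E/∂q_E = 96 - (1/2)q_L - q_E = 0 gives the reaction function q_E = (96 - (1/2)q_L).
The leader anticipates this reaction. Substituting into P = 103 - 0.5Q gives P = 55 - (1/4)q_L, so π_L = (55 - (1/4)q_L)q_L - 7q_L.
Leader FOC: 48 - (1/2)q_L = 0, so q_L = 96.
Then q_E = (96 - (1/2)·96) = 48.

48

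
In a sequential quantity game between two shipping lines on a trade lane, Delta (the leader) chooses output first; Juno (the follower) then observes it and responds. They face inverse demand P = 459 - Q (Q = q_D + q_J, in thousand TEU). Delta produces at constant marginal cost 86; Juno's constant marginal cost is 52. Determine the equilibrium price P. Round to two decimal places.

The follower Juno best-responds to any q_D: π_J = (459 - Q)q_J - 52q_J.
Follower FOC: 407 - q_D - 2q_J = 0, so q_J(q_D) = (407 - q_D)/2.
The leader anticipates this reaction. Substituting into P = 459 - Q gives P = 511/2 - (1/2)q_D, so π_D = (511/2 - (1/2)q_D)q_D - 86q_D.
The leader's first-order condition 339/2 - q_D = 0 yields q_D = 339/2.
Then q_J = (407 - 339/2)/2 = 475/4.
Total output Q = 1153/4, so price P = 459 - 1153/4 = 683/4.

170.75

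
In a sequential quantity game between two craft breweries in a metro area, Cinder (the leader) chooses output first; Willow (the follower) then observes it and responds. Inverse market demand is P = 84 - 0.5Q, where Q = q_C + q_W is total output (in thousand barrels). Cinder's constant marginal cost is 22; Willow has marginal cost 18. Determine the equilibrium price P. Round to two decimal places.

36.50

Solve by backward induction. Given q_C, the follower Willow maximises π_W = (84 - (1/2)q_C - (1/2)q_W)q_W - 18q_W.
Follower FOC: 66 - (1/2)q_C - q_W = 0, so q_W(q_C) = (66 - (1/2)q_C).
The leader anticipates this reaction. Substituting into P = 84 - 0.5Q gives P = 51 - (1/4)q_C, so π_C = (51 - (1/4)q_C)q_C - 22q_C.
Maximising: ∂π_C/∂q_C = 29 - (1/2)q_C = 0, giving q_C = 58.
Then q_W = (66 - (1/2)·58) = 37.
Total output Q = 95, so price P = 84 - (1/2)·95 = 73/2.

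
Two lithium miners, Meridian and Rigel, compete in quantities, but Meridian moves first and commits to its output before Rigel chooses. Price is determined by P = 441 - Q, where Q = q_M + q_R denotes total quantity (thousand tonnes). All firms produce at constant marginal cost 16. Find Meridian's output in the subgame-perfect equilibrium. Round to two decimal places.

212.50

Solve by backward induction. Given q_M, the follower Rigel maximises π_R = (441 - q_M - q_R)q_R - 16q_R.
∂π_R/∂q_R = 425 - q_M - 2q_R = 0 gives the reaction function q_R = (425 - q_M)/2.
Meridian substitutes q_R(q_M) into its own profit: π_M = q_M(441 - q_M - (425 - q_M)/2) - 16q_M = (457/2 - (1/2)q_M)q_M - 16q_M.
Maximising: ∂π_M/∂q_M = 425/2 - q_M = 0, giving q_M = 425/2.
Then q_R = (425 - 425/2)/2 = 425/4.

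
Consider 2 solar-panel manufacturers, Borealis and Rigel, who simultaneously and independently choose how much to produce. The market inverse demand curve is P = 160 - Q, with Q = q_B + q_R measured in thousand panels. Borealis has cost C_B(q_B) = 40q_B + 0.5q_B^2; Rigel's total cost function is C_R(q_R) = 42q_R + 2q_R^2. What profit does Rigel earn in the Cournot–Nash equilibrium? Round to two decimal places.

568.40

Borealis's profit: π_B = (160 - Q)q_B - (40q_B + (1/2)q_B²). Setting ∂π_B/∂q_B = 0: 120 - 3q_B - (q_R) = 0.
Rigel's first-order condition: 118 - 6q_R - (q_B) = 0.
So q_B = (120 - q_R)/3 and q_R = (118 - q_B)/6.
Solving the pair: q_B = 602/17, q_R = 234/17.
Price P = 160 - 836/17 = 1884/17.
Rigel's profit: (1884/17)·(234/17) - 42·(234/17) - 2(234/17)² = 568.4014.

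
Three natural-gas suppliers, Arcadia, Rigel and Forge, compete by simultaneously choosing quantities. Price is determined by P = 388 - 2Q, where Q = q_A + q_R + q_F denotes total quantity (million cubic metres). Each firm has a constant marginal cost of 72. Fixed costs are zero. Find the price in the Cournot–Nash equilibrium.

151

A representative firm's profit is π_i = q_i(388 - 2Q) - 72q_i.
First-order condition (treating rivals' output as given): 316 - 4q_i - 2·Σ_{j≠i} q_j = 0.
With identical firms every q_j equals q_i, so Σ_{j≠i} q_j = 2q_i and 316 = 8q_i, giving q_i = 79/2.
Total output Q = 237/2, so price P = 388 - 2·(237/2) = 151.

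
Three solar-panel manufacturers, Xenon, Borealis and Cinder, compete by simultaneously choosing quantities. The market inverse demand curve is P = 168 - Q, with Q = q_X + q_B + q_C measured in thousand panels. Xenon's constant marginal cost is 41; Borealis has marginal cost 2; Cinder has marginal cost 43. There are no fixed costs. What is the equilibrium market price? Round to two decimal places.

63.50

Xenon's profit: π_X = (168 - Q)q_X - (41q_X). Setting ∂π_X/∂q_X = 0: 127 - 2q_X - (q_B + q_C) = 0.
Borealis's first-order condition: 166 - 2q_B - (q_X + q_C) = 0.
Cinder's first-order condition: 125 - 2q_C - (q_X + q_B) = 0.
Summing all 3 equations gives 418 − 4Q = 0, hence Q = 209/2.
Back-substituting: q_X = (127 − 209/2) = 45/2, q_B = (166 − 209/2) = 123/2, q_C = (125 − 209/2) = 41/2.
Total output Q = 209/2, so price P = 168 - 209/2 = 127/2.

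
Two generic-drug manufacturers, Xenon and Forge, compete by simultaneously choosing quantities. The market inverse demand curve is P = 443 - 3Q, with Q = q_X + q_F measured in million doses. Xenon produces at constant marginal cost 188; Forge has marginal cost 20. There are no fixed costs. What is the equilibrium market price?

217

Xenon's profit: π_X = (443 - 3Q)q_X - (188q_X). Setting ∂π_X/∂q_X = 0: 255 - 6q_X - 3(q_F) = 0.
Forge's profit: π_F = (443 - 3Q)q_F - (20q_F). Setting ∂π_F/∂q_F = 0: 423 - 6q_F - 3(q_X) = 0.
Best responses: q_X = (255 - 3q_F)/6, q_F = (423 - 3q_X)/6.
Solving the pair: q_X = 29/3, q_F = 197/3.
Total output Q = 226/3, so price P = 443 - 3·(226/3) = 217.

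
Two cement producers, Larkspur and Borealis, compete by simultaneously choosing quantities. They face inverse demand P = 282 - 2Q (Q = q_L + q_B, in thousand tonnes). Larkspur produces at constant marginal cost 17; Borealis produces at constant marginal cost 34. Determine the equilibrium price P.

Larkspur's profit: π_L = (282 - 2Q)q_L - (17q_L). Setting ∂π_L/∂q_L = 0: 265 - 4q_L - 2(q_B) = 0.
Borealis's profit: π_B = (282 - 2Q)q_B - (34q_B). Setting ∂π_B/∂q_B = 0: 248 - 4q_B - 2(q_L) = 0.
Best responses: q_L = (265 - 2q_B)/4, q_B = (248 - 2q_L)/4.
Substituting one into the other gives q_L = 47 and q_B = 77/2.
Total output Q = 171/2, so price P = 282 - 2·(171/2) = 111.

111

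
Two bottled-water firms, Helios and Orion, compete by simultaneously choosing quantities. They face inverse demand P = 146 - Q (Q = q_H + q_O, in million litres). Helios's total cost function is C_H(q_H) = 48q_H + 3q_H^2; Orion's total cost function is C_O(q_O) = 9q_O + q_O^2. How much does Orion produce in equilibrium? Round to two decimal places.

Helios's profit: π_H = (146 - Q)q_H - (48q_H + 3q_H²). Setting ∂π_H/∂q_H = 0: 98 - 8q_H - (q_O) = 0.
Orion's first-order condition: 137 - 4q_O - (q_H) = 0.
So q_H = (98 - q_O)/8 and q_O = (137 - q_H)/4.
Substituting one into the other gives q_H = 255/31 and q_O = 998/31.

32.19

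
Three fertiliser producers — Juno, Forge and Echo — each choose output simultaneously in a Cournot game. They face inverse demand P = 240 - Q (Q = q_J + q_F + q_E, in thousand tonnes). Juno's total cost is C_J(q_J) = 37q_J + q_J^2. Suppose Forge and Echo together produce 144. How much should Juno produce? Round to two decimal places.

14.75

With rivals' combined output fixed at 144, Juno's profit is π_J = (240 - 144 - q_J)q_J - (37q_J + q_J²) = (96 - q_J)q_J - (37q_J + q_J²).
∂π_J/∂q_J = 59 - 4q_J = 0, so q_J = 59/4.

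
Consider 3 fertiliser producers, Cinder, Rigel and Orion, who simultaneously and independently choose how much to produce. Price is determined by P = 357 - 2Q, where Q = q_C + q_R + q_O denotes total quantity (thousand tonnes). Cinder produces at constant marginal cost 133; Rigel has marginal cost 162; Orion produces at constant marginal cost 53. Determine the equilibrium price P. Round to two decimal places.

Cinder's profit: π_C = (357 - 2Q)q_C - (133q_C). Setting ∂π_C/∂q_C = 0: 224 - 4q_C - 2(q_R + q_O) = 0.
Rigel's first-order condition: 195 - 4q_R - 2(q_C + q_O) = 0.
Orion's profit: π_O = (357 - 2Q)q_O - (53q_O). Setting ∂π_O/∂q_O = 0: 304 - 4q_O - 2(q_C + q_R) = 0.
Adding the 3 conditions: 723 − 4Q − 4Q = 0, i.e. Q = 723/8.
Back-substituting: q_C = (224 − 723/4)/2 = 173/8, q_R = (195 − 723/4)/2 = 57/8, q_O = (304 − 723/4)/2 = 493/8.
Total output Q = 723/8, so price P = 357 - 2·(723/8) = 705/4.

176.25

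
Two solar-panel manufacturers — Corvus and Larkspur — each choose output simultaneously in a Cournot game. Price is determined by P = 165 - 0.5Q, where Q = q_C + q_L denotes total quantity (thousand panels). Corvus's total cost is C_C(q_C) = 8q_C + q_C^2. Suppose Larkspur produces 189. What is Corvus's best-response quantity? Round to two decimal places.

With the rival's output fixed at 189, Corvus's profit is π_C = (165 - (1/2)·189 - (1/2)q_C)q_C - (8q_C + q_C²) = (141/2 - (1/2)q_C)q_C - (8q_C + q_C²).
∂π_C/∂q_C = 125/2 - 3q_C = 0, so q_C = 125/6.

20.83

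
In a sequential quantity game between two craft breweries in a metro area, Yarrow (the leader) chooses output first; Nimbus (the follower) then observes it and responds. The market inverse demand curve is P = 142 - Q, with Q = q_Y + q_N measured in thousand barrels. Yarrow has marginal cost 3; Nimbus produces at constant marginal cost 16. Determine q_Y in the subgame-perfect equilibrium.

76

The follower Nimbus best-responds to any q_Y: π_N = (142 - Q)q_N - 16q_N.
Setting the follower's marginal profit to zero, 126 - q_Y - 2q_N = 0, i.e. q_N = (126 - q_Y)/2.
The leader anticipates this reaction. Substituting into P = 142 - Q gives P = 79 - (1/2)q_Y, so π_Y = (79 - (1/2)q_Y)q_Y - 3q_Y.
The leader's first-order condition 76 - q_Y = 0 yields q_Y = 76.
Then q_N = (126 - 76)/2 = 25.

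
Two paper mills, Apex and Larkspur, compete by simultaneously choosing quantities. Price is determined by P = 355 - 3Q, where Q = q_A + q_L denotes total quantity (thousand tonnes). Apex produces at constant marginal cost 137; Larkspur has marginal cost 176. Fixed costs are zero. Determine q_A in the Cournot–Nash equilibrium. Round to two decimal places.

Apex's profit: π_A = (355 - 3Q)q_A - (137q_A). Setting ∂π_A/∂q_A = 0: 218 - 6q_A - 3(q_L) = 0.
Larkspur's profit: π_L = (355 - 3Q)q_L - (176q_L). Setting ∂π_L/∂q_L = 0: 179 - 6q_L - 3(q_A) = 0.
Rearranging gives the reaction functions q_A = (218 - 3q_L)/6 and q_L = (179 - 3q_A)/6.
Substituting one into the other gives q_A = 257/9 and q_L = 140/9.

28.56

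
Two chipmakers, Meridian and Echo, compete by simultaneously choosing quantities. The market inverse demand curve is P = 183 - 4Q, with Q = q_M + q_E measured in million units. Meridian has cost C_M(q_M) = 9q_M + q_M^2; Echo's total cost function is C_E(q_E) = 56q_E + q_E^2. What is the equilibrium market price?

97

Meridian's profit: π_M = (183 - 4Q)q_M - (9q_M + q_M²). Setting ∂π_M/∂q_M = 0: 174 - 10q_M - 4(q_E) = 0.
Echo's first-order condition: 127 - 10q_E - 4(q_M) = 0.
Rearranging gives the reaction functions q_M = (174 - 4q_E)/10 and q_E = (127 - 4q_M)/10.
Substituting one into the other gives q_M = 44/3 and q_E = 41/6.
Total output Q = 43/2, so price P = 183 - 4·(43/2) = 97.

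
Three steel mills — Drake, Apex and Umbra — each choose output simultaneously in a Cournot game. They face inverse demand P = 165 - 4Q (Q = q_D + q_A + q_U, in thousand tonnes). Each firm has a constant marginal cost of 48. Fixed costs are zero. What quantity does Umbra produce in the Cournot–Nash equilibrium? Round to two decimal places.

Each firm earns π_i = (165 - 4Q)q_i - 48q_i.
Setting ∂π_i/∂q_i = 0 with rivals' quantities fixed: 117 - 8q_i - 4·Σ_{j≠i} q_j = 0.
By symmetry each firm produces the same amount; substituting Σ_{j≠i} q_j = 2q_i yields q_i = 117/16.

7.31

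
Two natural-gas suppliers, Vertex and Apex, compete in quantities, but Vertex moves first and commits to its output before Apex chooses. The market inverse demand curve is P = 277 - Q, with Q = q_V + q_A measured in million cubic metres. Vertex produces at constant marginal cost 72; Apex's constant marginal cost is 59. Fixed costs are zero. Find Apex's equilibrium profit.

3721

The follower Apex best-responds to any q_V: π_A = (277 - Q)q_A - 59q_A.
Setting the follower's marginal profit to zero, 218 - q_V - 2q_A = 0, i.e. q_A = (218 - q_V)/2.
The leader anticipates this reaction. Substituting into P = 277 - Q gives P = 168 - (1/2)q_V, so π_V = (168 - (1/2)q_V)q_V - 72q_V.
Leader FOC: 96 - q_V = 0, so q_V = 96.
Then q_A = (218 - 96)/2 = 61.
Price P = 277 - 157 = 120.
Apex's profit: (120 - 59)·61 = 3721.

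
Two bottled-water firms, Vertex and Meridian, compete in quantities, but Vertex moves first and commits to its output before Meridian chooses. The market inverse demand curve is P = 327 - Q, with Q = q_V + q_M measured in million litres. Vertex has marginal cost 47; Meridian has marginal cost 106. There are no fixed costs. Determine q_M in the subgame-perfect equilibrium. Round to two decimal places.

25.75

Solve by backward induction. Given q_V, the follower Meridian maximises π_M = (327 - q_V - q_M)q_M - 106q_M.
∂π_M/∂q_M = 221 - q_V - 2q_M = 0 gives the reaction function q_M = (221 - q_V)/2.
The leader anticipates this reaction. Substituting into P = 327 - Q gives P = 433/2 - (1/2)q_V, so π_V = (433/2 - (1/2)q_V)q_V - 47q_V.
Leader FOC: 339/2 - q_V = 0, so q_V = 339/2.
Then q_M = (221 - 339/2)/2 = 103/4.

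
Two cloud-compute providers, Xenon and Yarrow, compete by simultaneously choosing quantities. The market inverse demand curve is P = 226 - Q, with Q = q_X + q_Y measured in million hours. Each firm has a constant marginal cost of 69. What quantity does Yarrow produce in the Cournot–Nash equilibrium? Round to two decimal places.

Each firm earns π_i = (226 - Q)q_i - 69q_i.
First-order condition (treating rivals' output as given): 157 - 2q_i - q_j = 0.
By symmetry each firm produces the same amount; substituting q_j = q_i yields q_i = 157/3.

52.33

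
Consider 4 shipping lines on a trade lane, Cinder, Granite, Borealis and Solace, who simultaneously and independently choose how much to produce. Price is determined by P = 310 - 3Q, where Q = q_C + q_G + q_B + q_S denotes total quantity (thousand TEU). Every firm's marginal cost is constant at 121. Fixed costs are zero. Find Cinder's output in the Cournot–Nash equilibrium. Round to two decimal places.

12.60

Each firm earns π_i = (310 - 3Q)q_i - 121q_i.
Setting ∂π_i/∂q_i = 0 with rivals' quantities fixed: 189 - 6q_i - 3·Σ_{j≠i} q_j = 0.
By symmetry each firm produces the same amount; substituting Σ_{j≠i} q_j = 3q_i yields q_i = 189/15 = 63/5.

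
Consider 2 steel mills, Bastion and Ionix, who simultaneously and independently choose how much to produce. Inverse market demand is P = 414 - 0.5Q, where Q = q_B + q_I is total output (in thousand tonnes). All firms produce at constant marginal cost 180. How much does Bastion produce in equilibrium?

156

Each firm earns π_i = (414 - 0.5Q)q_i - 180q_i.
First-order condition (treating rivals' output as given): 234 - q_i - (1/2)q_j = 0.
By symmetry each firm produces the same amount; substituting q_j = q_i yields q_i = 234/(3/2) = 156.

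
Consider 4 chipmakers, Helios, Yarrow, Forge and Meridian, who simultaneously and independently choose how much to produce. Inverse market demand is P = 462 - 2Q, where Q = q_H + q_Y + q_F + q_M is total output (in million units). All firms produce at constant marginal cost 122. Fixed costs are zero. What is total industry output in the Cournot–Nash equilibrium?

Each firm earns π_i = (462 - 2Q)q_i - 122q_i.
First-order condition (treating rivals' output as given): 340 - 4q_i - 2·Σ_{j≠i} q_j = 0.
With identical firms every q_j equals q_i, so Σ_{j≠i} q_j = 3q_i and 340 = 10q_i, giving q_i = 34.
Total output Q = 34 + 34 + 34 + 34 = 136.

136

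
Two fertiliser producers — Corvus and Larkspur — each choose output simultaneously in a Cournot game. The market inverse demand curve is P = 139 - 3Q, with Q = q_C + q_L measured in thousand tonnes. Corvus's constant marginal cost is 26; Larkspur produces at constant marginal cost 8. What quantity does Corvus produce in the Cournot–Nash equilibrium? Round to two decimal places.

Corvus's profit: π_C = (139 - 3Q)q_C - (26q_C). Setting ∂π_C/∂q_C = 0: 113 - 6q_C - 3(q_L) = 0.
Larkspur's first-order condition: 131 - 6q_L - 3(q_C) = 0.
Rearranging gives the reaction functions q_C = (113 - 3q_L)/6 and q_L = (131 - 3q_C)/6.
Solving the pair: q_C = 95/9, q_L = 149/9.

10.56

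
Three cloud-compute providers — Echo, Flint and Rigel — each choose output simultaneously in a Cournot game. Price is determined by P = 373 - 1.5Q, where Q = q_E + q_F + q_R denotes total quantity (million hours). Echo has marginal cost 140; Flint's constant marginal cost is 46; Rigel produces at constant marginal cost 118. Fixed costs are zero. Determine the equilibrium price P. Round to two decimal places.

169.25

Echo's profit: π_E = (373 - 1.5Q)q_E - (140q_E). Setting ∂π_E/∂q_E = 0: 233 - 3q_E - (3/2)(q_F + q_R) = 0.
Flint's profit: π_F = (373 - 1.5Q)q_F - (46q_F). Setting ∂π_F/∂q_F = 0: 327 - 3q_F - (3/2)(q_E + q_R) = 0.
Rigel's first-order condition: 255 - 3q_R - (3/2)(q_E + q_F) = 0.
Adding the 3 first-order conditions: 815 − 6Q = 0, so Q = 815/6.
Back-substituting: q_E = (233 − 815/4)/(3/2) = 39/2, q_F = (327 − 815/4)/(3/2) = 493/6, q_R = (255 − 815/4)/(3/2) = 205/6.
Total output Q = 815/6, so price P = 373 - (3/2)·(815/6) = 677/4.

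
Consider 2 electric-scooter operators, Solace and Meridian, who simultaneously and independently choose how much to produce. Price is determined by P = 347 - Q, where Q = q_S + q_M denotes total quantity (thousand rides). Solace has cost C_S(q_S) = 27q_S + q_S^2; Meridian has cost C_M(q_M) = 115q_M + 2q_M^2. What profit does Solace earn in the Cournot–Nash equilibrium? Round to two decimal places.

10772.57

Solace's profit: π_S = (347 - Q)q_S - (27q_S + q_S²). Setting ∂π_S/∂q_S = 0: 320 - 4q_S - (q_M) = 0.
Meridian's profit: π_M = (347 - Q)q_M - (115q_M + 2q_M²). Setting ∂π_M/∂q_M = 0: 232 - 6q_M - (q_S) = 0.
So q_S = (320 - q_M)/4 and q_M = (232 - q_S)/6.
Solving the pair: q_S = 1688/23, q_M = 608/23.
Price P = 347 - 99.8261 = 247.1739.
Solace's profit: 247.1739·(1688/23) - 27·(1688/23) - (1688/23)² = 10772.5671.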